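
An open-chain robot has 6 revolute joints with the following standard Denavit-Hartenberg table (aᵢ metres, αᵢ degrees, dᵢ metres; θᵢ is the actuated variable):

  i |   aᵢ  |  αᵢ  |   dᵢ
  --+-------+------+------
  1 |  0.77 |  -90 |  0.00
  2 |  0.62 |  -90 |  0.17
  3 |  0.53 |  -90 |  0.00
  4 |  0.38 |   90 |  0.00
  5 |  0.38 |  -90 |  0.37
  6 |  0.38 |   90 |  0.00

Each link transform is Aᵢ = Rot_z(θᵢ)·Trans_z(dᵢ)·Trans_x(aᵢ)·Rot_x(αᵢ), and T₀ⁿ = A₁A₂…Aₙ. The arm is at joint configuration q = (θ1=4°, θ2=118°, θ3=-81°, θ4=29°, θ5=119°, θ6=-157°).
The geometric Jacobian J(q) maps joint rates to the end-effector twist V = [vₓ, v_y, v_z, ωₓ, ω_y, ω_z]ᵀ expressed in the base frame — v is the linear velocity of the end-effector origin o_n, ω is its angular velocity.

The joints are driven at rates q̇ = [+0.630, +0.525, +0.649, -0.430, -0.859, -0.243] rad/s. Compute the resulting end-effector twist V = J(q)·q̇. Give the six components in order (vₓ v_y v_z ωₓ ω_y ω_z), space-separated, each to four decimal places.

o_n = [0.0541, 1.2601, -0.5928]
J₁: ẑ×o_n = [-1.2601, 0.0541, 0.0000], ω = ẑ
J2: z=[-0.0698, 0.9976, 0.0000] o=[0.7681, 0.0537, 0.0000] → [-0.5914, -0.0414, 0.6282, -0.0698, 0.9976, 0.0000]
J3: z=[-0.8808, -0.0616, 0.4695] o=[0.4659, 0.2030, -0.5474] → [-0.4935, -0.2333, -0.9564, -0.8808, -0.0616, 0.4695]
J4: z=[-0.4516, -0.1884, -0.8721] o=[0.3906, 0.7225, -0.6206] → [0.4636, 0.3060, -0.3062, -0.4516, -0.1884, -0.8721]
J5: z=[-0.8393, 0.4213, 0.3436] o=[0.5056, 1.0596, -0.7530] → [-0.0014, -0.0207, 0.0220, -0.8393, 0.4213, 0.3436]
J6: z=[-0.0458, -0.6846, 0.7275] o=[-0.0108, 0.9894, -0.8515] → [-0.3740, 0.0591, 0.0320, -0.0458, -0.6846, 0.7275]
V = J·q̇ = [-1.5318, -0.2672, -0.1859, 0.3180, 0.3692, 0.8377]

-1.5318 -0.2672 -0.1859 0.3180 0.3692 0.8377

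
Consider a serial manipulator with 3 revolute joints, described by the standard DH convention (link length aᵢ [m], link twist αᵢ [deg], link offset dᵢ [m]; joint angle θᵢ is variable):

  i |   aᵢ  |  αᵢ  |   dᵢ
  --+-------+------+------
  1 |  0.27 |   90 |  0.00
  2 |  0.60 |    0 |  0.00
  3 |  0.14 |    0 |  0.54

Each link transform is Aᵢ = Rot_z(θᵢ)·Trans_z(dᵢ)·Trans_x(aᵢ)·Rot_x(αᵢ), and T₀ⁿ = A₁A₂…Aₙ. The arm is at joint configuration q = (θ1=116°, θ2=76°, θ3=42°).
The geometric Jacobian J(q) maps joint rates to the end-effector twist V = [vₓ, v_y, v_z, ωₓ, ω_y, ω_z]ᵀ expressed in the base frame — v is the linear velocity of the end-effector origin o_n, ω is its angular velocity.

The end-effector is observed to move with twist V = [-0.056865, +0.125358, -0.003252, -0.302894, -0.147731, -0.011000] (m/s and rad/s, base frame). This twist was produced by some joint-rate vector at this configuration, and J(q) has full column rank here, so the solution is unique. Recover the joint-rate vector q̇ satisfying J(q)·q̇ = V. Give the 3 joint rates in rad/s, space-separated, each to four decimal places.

-0.0110 -0.1750 -0.1620

o_n = [0.3322, 0.5508, 0.7058]
J₁: ẑ×o_n = [-0.5508, 0.3322, 0.0000], ω = ẑ
J2: z=[0.8988, 0.4384, 0.0000] o=[-0.1184, 0.2427, 0.0000] → [0.3094, -0.6344, 0.0794, 0.8988, 0.4384, 0.0000]
J3: z=[0.8988, 0.4384, 0.0000] o=[-0.1820, 0.3731, 0.5822] → [0.0542, -0.1111, -0.0657, 0.8988, 0.4384, 0.0000]
q̇ = J⁺·V = [-0.0110, -0.1750, -0.1620]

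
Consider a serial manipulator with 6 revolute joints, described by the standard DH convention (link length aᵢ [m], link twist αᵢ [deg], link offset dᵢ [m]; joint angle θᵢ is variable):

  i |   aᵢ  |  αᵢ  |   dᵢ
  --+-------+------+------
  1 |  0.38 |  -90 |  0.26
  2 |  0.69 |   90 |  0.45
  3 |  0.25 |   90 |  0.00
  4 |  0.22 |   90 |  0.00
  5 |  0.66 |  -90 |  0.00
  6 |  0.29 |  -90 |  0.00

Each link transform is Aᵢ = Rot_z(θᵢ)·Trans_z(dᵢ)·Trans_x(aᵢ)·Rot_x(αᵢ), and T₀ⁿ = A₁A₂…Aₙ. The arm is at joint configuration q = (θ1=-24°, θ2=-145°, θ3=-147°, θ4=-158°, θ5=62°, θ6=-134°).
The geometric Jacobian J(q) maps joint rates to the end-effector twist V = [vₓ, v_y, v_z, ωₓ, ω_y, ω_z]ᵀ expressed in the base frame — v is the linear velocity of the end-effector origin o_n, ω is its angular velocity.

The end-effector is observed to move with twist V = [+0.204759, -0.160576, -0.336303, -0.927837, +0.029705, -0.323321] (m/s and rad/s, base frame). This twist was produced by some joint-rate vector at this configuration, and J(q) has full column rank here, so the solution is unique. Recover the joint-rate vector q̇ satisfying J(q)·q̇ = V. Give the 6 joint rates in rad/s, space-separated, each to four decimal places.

o_n = [0.2069, 0.9103, 0.6159]
J₁: ẑ×o_n = [-0.9103, 0.2069, 0.0000], ω = ẑ
J2: z=[0.4067, 0.9135, 0.0000] o=[0.3471, -0.1546, 0.2600] → [0.3251, -0.1448, 0.5612, 0.4067, 0.9135, 0.0000]
J3: z=[-0.5240, 0.2333, -0.8192] o=[0.0138, 0.4864, 0.6558] → [0.3379, -0.1791, -0.2672, -0.5240, 0.2333, -0.8192]
J4: z=[0.7487, 0.5847, -0.3124] o=[0.1153, 0.2922, 0.5355] → [0.2401, -0.0888, 0.4092, 0.7487, 0.5847, -0.3124]
J5: z=[-0.6380, 0.5074, -0.5793] o=[0.0757, 0.4314, 0.7011] → [0.2341, -0.1304, -0.3721, -0.6380, 0.5074, -0.5793]
J6: z=[0.5106, -0.2844, -0.8114] o=[0.4562, 0.9683, 0.7524] → [-0.0083, 0.2719, -0.1005, 0.5106, -0.2844, -0.8114]
q̇ = J⁺·V = [-0.0240, 0.2950, 0.8350, -0.7650, -0.0540, -0.1410]

-0.0240 0.2950 0.8350 -0.7650 -0.0540 -0.1410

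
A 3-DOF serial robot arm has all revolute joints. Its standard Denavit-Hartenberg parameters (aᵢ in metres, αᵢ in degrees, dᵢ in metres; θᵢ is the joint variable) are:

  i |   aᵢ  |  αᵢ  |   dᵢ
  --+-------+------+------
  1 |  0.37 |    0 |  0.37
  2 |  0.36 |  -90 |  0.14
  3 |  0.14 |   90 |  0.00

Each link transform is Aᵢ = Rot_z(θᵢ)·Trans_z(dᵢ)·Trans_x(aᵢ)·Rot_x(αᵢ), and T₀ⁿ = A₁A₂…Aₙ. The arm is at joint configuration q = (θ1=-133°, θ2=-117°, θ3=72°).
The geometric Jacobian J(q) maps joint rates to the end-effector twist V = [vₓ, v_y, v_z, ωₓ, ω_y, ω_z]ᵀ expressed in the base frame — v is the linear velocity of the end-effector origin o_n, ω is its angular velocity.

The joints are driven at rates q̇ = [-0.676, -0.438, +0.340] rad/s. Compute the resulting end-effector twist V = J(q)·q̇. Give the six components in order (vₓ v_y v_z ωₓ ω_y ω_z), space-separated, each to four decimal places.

o_n = [-0.3903, 0.1083, 0.3769]
J₁: ẑ×o_n = [-0.1083, -0.3903, 0.0000], ω = ẑ
J2: z=[0.0000, 0.0000, 1.0000] o=[-0.2523, -0.2706, 0.3700] → [-0.3789, -0.1379, 0.0000, 0.0000, 0.0000, 1.0000]
J3: z=[-0.9397, -0.3420, 0.0000] o=[-0.3755, 0.0677, 0.5100] → [0.0455, -0.1251, -0.0433, -0.9397, -0.3420, 0.0000]
V = J·q̇ = [0.2547, 0.2817, -0.0147, -0.3195, -0.1163, -1.1140]

0.2547 0.2817 -0.0147 -0.3195 -0.1163 -1.1140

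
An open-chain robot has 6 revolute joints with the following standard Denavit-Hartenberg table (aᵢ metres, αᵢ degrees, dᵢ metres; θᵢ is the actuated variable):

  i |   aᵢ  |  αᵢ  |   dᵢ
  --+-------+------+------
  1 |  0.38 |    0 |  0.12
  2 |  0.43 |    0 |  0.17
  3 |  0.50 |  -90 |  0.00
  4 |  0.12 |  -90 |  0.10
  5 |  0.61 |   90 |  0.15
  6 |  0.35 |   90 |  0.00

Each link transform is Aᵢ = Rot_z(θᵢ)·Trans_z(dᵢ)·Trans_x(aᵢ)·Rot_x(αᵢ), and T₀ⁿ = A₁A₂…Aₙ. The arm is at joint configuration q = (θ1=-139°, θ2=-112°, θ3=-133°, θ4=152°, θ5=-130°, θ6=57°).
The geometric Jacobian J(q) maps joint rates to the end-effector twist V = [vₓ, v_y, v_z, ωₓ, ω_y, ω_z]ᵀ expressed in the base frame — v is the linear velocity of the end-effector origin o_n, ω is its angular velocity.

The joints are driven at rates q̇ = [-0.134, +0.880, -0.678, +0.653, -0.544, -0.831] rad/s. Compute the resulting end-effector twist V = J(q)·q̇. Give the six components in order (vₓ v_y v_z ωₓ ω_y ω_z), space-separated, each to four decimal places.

o_n = [0.4482, 0.5485, 0.8669]
J₁: ẑ×o_n = [-0.5485, 0.4482, 0.0000], ω = ẑ
J2: z=[0.0000, 0.0000, 1.0000] o=[-0.2868, -0.2493, 0.1200] → [-0.7978, 0.7350, 0.0000, 0.0000, 0.0000, 1.0000]
J3: z=[0.0000, 0.0000, 1.0000] o=[-0.4268, 0.1573, 0.2900] → [-0.3912, 0.8750, 0.0000, 0.0000, 0.0000, 1.0000]
J4: z=[0.4067, 0.9135, 0.0000] o=[0.0300, -0.0461, 0.2900] → [0.5270, -0.2346, -0.1402, 0.4067, 0.9135, 0.0000]
J5: z=[-0.4289, 0.1910, 0.8829] o=[-0.0261, 0.0884, 0.2337] → [-0.2854, 0.6904, -0.2879, -0.4289, 0.1910, 0.8829]
J6: z=[0.3565, -0.8623, 0.3596] o=[0.4159, 0.4031, 0.5502] → [-0.3254, -0.1013, 0.0797, 0.3565, -0.8623, 0.3596]
V = J·q̇ = [0.4065, -0.4512, -0.0012, 0.2027, 1.2093, -0.7112]

0.4065 -0.4512 -0.0012 0.2027 1.2093 -0.7112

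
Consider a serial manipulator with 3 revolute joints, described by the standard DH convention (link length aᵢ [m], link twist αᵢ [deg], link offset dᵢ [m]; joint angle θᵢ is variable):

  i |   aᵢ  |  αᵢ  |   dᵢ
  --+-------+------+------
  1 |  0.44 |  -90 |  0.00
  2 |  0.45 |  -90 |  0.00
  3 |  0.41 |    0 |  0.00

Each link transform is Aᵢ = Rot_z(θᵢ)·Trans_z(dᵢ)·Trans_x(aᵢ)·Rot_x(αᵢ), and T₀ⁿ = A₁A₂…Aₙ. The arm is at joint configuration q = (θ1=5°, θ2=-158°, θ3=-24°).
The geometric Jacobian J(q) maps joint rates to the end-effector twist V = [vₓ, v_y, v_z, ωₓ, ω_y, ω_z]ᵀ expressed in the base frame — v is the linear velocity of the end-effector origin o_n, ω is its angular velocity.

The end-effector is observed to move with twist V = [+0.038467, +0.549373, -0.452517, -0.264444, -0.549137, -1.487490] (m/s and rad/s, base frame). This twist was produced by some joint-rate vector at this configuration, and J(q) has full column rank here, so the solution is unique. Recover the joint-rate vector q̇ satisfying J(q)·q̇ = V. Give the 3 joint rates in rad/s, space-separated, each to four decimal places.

o_n = [-0.3378, 0.1378, 0.3089]
J₁: ẑ×o_n = [-0.1378, -0.3378, 0.0000], ω = ẑ
J2: z=[-0.0872, 0.9962, 0.0000] o=[0.4383, 0.0383, 0.0000] → [0.3077, 0.0269, 0.7645, -0.0872, 0.9962, 0.0000]
J3: z=[0.3732, 0.0326, 0.9272] o=[0.0227, 0.0020, 0.1686] → [-0.1214, -0.3866, 0.0625, 0.3732, 0.0326, 0.9272]
q̇ = J⁺·V = [-0.7170, -0.5240, -0.8310]

-0.7170 -0.5240 -0.8310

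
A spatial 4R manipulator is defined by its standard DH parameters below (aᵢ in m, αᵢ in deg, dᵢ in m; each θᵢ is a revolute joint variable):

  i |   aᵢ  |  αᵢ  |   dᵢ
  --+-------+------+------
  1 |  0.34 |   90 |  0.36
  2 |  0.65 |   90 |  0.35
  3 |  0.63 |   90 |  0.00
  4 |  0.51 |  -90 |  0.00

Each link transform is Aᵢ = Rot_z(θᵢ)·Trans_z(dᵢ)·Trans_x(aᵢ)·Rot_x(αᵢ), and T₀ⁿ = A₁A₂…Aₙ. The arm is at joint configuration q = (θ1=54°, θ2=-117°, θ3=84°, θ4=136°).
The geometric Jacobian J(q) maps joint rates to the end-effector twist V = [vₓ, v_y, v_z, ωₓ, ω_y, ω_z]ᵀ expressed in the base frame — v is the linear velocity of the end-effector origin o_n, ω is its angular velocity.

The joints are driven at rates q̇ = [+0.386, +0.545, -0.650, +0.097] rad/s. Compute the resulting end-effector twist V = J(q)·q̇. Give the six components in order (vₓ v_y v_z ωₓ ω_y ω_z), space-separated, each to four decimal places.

0.3012 0.3171 -0.5042 0.7474 0.1187 0.0050

o_n = [0.3284, -0.5887, -0.0828]
J₁: ẑ×o_n = [0.5887, 0.3284, -0.0000], ω = ẑ
J2: z=[0.8090, -0.5878, 0.0000] o=[0.1998, 0.2751, 0.3600] → [0.2603, 0.3583, -0.6232, 0.8090, -0.5878, 0.0000]
J3: z=[-0.5237, -0.7208, 0.4540] o=[0.3096, -0.1694, -0.2192] → [0.0921, 0.0799, 0.2332, -0.5237, -0.7208, 0.4540]
J4: z=[-0.3500, -0.3038, -0.8861] o=[0.7989, -0.5619, -0.2778] → [-0.0830, 0.4851, -0.1336, -0.3500, -0.3038, -0.8861]
V = J·q̇ = [0.3012, 0.3171, -0.5042, 0.7474, 0.1187, 0.0050]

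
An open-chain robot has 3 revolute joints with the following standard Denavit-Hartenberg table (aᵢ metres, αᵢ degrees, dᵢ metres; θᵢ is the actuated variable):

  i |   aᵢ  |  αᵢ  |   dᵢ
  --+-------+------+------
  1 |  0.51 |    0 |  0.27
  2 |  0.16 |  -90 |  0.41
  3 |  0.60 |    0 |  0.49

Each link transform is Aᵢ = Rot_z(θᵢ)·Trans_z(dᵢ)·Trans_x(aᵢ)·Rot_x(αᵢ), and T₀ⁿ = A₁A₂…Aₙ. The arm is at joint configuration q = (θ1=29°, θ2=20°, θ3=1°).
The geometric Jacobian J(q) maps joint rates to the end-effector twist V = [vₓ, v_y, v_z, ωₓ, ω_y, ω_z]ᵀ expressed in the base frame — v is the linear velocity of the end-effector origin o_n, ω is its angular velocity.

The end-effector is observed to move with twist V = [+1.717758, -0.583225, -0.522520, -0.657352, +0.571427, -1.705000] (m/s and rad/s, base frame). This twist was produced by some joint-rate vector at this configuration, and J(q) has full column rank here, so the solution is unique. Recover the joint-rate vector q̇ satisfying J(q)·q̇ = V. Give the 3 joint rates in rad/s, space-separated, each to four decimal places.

o_n = [0.5748, 1.1422, 0.6695]
J₁: ẑ×o_n = [-1.1422, 0.5748, 0.0000], ω = ẑ
J2: z=[0.0000, 0.0000, 1.0000] o=[0.4461, 0.2473, 0.2700] → [-0.8950, 0.1287, 0.0000, 0.0000, 0.0000, 1.0000]
J3: z=[-0.7547, 0.6561, 0.0000] o=[0.5510, 0.3680, 0.6800] → [-0.0069, -0.0079, -0.5999, -0.7547, 0.6561, 0.0000]
q̇ = J⁺·V = [-0.8000, -0.9050, 0.8710]

-0.8000 -0.9050 0.8710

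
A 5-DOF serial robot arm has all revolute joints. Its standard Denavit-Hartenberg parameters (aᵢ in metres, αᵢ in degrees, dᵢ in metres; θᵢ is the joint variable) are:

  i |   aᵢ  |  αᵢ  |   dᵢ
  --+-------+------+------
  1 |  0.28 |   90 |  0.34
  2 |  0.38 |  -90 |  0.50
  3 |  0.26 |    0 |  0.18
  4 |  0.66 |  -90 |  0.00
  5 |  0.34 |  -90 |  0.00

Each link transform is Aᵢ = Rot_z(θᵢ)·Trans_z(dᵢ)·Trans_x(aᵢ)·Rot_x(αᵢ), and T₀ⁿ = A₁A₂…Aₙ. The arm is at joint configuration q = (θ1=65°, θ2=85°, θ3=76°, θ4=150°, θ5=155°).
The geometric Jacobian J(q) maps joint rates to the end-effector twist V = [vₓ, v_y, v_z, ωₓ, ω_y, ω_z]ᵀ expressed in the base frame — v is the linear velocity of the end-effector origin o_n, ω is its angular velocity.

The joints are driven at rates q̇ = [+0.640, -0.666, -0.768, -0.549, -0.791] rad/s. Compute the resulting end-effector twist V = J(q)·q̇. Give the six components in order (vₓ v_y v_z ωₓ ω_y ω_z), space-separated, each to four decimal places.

o_n = [0.5643, 0.0250, 0.5409]
J₁: ẑ×o_n = [-0.0250, 0.5643, 0.0000], ω = ẑ
J2: z=[0.9063, -0.4226, 0.0000] o=[0.1183, 0.2538, 0.3400] → [-0.0849, -0.1821, -0.0189, 0.9063, -0.4226, 0.0000]
J3: z=[-0.4210, -0.9029, 0.0872] o=[0.5855, 0.0725, 0.7186] → [0.1645, -0.0766, 0.0008, -0.4210, -0.9029, 0.0872]
J4: z=[-0.4210, -0.9029, 0.0872] o=[0.2834, 0.0215, 0.7969] → [0.2308, -0.0833, 0.2521, -0.4210, -0.9029, 0.0872]
J5: z=[0.6561, -0.2368, 0.7166] o=[0.6968, -0.2153, 0.3402] → [-0.2197, -0.2266, 0.1263, 0.6561, -0.2368, 0.7166]
V = J·q̇ = [-0.0388, 0.7663, -0.2264, -0.5681, 1.6578, -0.0416]

-0.0388 0.7663 -0.2264 -0.5681 1.6578 -0.0416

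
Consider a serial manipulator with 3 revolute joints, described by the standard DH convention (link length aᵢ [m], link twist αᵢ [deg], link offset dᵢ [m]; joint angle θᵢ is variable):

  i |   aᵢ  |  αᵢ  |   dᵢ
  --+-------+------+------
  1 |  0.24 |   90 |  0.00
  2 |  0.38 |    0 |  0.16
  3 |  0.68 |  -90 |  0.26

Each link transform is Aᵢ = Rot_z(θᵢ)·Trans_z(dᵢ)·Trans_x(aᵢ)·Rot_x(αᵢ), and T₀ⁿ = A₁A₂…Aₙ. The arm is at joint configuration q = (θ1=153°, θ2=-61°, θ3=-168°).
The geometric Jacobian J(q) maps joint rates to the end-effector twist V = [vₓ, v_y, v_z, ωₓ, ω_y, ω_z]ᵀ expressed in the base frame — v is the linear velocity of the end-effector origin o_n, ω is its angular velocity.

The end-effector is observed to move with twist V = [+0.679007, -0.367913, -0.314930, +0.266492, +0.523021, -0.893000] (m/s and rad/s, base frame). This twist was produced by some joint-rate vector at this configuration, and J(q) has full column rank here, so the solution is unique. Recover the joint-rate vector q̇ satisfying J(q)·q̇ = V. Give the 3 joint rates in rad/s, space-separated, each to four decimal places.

o_n = [0.2102, 0.3643, 0.1808]
J₁: ẑ×o_n = [-0.3643, 0.2102, 0.0000], ω = ẑ
J2: z=[0.4540, 0.8910, 0.0000] o=[-0.2138, 0.1090, 0.0000] → [0.1611, -0.0821, -0.2619, 0.4540, 0.8910, 0.0000]
J3: z=[0.4540, 0.8910, 0.0000] o=[-0.3054, 0.3352, -0.3324] → [0.4573, -0.2330, -0.4461, 0.4540, 0.8910, 0.0000]
q̇ = J⁺·V = [-0.8930, -0.2880, 0.8750]

-0.8930 -0.2880 0.8750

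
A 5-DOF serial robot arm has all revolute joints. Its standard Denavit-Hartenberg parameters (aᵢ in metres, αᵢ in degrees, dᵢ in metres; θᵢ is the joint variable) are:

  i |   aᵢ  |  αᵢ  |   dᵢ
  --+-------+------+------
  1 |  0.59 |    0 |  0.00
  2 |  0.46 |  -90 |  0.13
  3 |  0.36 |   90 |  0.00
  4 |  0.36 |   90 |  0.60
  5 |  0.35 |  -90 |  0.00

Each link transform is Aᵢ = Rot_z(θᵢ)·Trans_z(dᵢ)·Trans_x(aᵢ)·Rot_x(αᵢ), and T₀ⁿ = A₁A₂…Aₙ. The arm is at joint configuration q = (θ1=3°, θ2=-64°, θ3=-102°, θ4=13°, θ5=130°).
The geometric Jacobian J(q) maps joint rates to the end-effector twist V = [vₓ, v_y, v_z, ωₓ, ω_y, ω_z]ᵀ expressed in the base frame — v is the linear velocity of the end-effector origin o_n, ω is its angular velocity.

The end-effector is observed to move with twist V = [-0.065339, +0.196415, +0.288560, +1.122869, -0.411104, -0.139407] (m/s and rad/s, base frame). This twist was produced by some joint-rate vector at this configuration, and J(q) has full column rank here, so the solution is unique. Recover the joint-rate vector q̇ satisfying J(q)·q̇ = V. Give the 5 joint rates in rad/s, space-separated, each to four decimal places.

0.1080 -0.2850 0.1280 -0.8920 -0.6720

o_n = [0.3775, 0.4753, 0.4303]
J₁: ẑ×o_n = [-0.4753, 0.3775, 0.0000], ω = ẑ
J2: z=[0.0000, 0.0000, 1.0000] o=[0.5892, 0.0309, 0.0000] → [-0.4445, -0.2116, 0.0000, 0.0000, 0.0000, 1.0000]
J3: z=[0.8746, 0.4848, 0.0000] o=[0.8122, -0.3714, 0.1300] → [0.1456, -0.2627, 0.9513, 0.8746, 0.4848, 0.0000]
J4: z=[-0.4742, 0.8555, -0.2079] o=[0.7759, -0.3060, 0.4821] → [0.1181, 0.0583, -0.0297, -0.4742, 0.8555, -0.2079]
J5: z=[-0.8749, -0.4315, 0.2200] o=[0.5269, 0.3104, 0.7005] → [0.0803, -0.2692, -0.2088, -0.8749, -0.4315, 0.2200]
q̇ = J⁺·V = [0.1080, -0.2850, 0.1280, -0.8920, -0.6720]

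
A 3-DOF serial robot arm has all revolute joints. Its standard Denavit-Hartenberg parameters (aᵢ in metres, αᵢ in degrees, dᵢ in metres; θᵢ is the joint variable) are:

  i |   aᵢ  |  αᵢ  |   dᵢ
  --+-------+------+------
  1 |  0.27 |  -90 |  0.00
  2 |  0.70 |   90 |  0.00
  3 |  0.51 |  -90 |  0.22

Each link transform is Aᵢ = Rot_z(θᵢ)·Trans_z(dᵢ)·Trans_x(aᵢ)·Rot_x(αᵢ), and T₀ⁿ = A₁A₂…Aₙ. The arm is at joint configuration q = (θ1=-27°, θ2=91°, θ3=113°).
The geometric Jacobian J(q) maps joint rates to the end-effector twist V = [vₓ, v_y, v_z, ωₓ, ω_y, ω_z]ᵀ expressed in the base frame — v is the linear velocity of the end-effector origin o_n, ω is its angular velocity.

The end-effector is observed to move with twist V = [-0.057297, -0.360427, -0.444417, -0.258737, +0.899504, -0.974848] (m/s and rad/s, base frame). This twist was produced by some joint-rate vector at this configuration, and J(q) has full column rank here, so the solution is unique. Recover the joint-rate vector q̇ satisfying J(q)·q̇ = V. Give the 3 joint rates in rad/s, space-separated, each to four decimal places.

o_n = [0.6419, 0.1998, -0.5045]
J₁: ẑ×o_n = [-0.1998, 0.6419, 0.0000], ω = ẑ
J2: z=[0.4540, 0.8910, 0.0000] o=[0.2406, -0.1226, 0.0000] → [-0.4495, 0.2290, -0.2112, 0.4540, 0.8910, 0.0000]
J3: z=[0.8909, -0.4539, -0.0175] o=[0.2297, -0.1170, -0.6999] → [-0.0832, -0.1813, 0.4694, 0.8909, -0.4539, -0.0175]
q̇ = J⁺·V = [-0.9860, 0.6840, -0.6390]

-0.9860 0.6840 -0.6390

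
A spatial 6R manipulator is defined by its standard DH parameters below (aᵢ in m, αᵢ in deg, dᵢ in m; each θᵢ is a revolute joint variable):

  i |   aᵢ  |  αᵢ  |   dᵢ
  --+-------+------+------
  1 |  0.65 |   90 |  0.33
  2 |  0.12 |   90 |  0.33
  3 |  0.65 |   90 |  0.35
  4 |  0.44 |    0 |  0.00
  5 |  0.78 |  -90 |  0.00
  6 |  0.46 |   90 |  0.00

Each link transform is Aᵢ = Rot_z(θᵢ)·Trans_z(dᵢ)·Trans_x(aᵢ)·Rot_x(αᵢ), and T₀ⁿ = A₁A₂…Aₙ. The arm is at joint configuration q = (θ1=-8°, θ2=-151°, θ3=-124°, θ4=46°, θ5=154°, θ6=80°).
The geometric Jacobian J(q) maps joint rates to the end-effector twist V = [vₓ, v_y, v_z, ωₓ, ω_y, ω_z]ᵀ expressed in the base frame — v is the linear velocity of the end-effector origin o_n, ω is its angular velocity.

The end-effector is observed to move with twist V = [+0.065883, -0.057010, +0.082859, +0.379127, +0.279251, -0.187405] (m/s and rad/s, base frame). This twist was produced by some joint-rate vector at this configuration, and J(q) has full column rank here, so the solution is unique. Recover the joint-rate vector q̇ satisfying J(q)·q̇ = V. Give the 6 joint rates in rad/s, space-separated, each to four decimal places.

-0.4390 -0.4810 0.3510 0.4810 -0.0510 0.3130

o_n = [0.1135, 0.0302, 0.4555]
J₁: ẑ×o_n = [-0.0302, 0.1135, 0.0000], ω = ẑ
J2: z=[-0.1392, -0.9903, 0.0000] o=[0.6437, -0.0905, 0.3300] → [-0.1243, 0.0175, -0.5418, -0.1392, -0.9903, 0.0000]
J3: z=[-0.4801, 0.0675, 0.8746] o=[0.4938, -0.4026, 0.2718] → [-0.3662, -0.2444, -0.1821, -0.4801, 0.0675, 0.8746]
J4: z=[0.6402, -0.6547, 0.4019] o=[0.7156, 0.1104, 0.7542] → [0.2277, -0.0508, -0.4455, 0.6402, -0.6547, 0.4019]
J5: z=[0.6402, -0.6547, 0.4019] o=[0.7469, 0.3618, 1.1138] → [0.5643, 0.1669, -0.6270, 0.6402, -0.6547, 0.4019]
J6: z=[0.6562, 0.1941, -0.7292] o=[0.4355, -0.2080, 0.6818] → [0.1298, 0.3833, 0.2188, 0.6562, 0.1941, -0.7292]
q̇ = J⁺·V = [-0.4390, -0.4810, 0.3510, 0.4810, -0.0510, 0.3130]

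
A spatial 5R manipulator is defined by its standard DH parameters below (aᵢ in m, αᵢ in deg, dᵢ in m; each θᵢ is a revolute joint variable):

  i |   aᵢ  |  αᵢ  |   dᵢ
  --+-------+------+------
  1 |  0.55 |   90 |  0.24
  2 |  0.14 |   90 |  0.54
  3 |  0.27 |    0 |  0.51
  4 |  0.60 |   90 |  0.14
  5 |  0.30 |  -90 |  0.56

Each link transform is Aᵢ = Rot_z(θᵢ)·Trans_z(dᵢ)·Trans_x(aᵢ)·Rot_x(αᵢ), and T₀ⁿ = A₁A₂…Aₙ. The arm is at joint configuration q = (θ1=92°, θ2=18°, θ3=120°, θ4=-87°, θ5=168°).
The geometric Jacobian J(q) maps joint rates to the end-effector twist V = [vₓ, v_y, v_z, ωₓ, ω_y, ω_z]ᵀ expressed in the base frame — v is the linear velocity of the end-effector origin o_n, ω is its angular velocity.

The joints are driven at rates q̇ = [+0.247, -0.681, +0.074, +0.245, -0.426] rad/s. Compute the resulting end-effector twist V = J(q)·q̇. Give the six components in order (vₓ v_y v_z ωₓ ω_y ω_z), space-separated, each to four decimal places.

o_n = [0.4251, 1.3251, -0.2623]
J₁: ẑ×o_n = [-1.3251, 0.4251, 0.0000], ω = ẑ
J2: z=[0.9994, 0.0349, 0.0000] o=[-0.0192, 0.5497, 0.2400] → [-0.0175, 0.5020, 0.7595, 0.9994, 0.0349, 0.0000]
J3: z=[-0.0108, 0.3088, -0.9511] o=[0.5158, 0.7016, 0.2833] → [0.4246, 0.0804, 0.0213, -0.0108, 0.3088, -0.9511]
J4: z=[-0.0108, 0.3088, -0.9511] o=[0.7485, 0.7389, -0.2435] → [0.5517, 0.3073, 0.0935, -0.0108, 0.3088, -0.9511]
J5: z=[-0.8562, 0.4884, 0.1683] o=[1.0569, 1.2718, -0.2211] → [-0.0290, -0.1415, 0.2629, -0.8562, 0.4884, 0.1683]
V = J·q̇ = [-0.1364, -0.0953, -0.6047, -0.3193, -0.1333, -0.1281]

-0.1364 -0.0953 -0.6047 -0.3193 -0.1333 -0.1281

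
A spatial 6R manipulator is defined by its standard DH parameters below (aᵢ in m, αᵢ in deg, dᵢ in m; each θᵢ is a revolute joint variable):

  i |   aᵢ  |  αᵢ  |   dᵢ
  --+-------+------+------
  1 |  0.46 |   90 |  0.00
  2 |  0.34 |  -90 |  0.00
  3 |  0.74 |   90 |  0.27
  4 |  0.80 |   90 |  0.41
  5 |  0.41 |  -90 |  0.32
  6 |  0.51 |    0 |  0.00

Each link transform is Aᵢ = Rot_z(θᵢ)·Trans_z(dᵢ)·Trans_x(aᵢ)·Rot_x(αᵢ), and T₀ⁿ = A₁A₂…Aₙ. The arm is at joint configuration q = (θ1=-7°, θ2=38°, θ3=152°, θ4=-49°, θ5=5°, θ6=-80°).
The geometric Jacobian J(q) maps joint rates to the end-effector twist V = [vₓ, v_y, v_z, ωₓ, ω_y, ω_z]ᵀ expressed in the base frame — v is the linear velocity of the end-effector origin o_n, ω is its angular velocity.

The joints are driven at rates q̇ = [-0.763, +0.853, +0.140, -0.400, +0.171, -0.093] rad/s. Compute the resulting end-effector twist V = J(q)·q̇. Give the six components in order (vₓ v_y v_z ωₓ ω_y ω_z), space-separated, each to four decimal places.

1.9264 -1.3226 0.7089 -0.2727 -1.3227 -0.8210

o_n = [1.0860, 0.7289, -1.1704]
J₁: ẑ×o_n = [-0.7289, 1.0860, 0.0000], ω = ẑ
J2: z=[-0.1219, -0.9925, 0.0000] o=[0.4566, -0.0561, 0.0000] → [1.1617, -0.1426, 0.5291, -0.1219, -0.9925, 0.0000]
J3: z=[-0.6111, 0.0750, 0.7880] o=[0.7225, -0.0887, 0.2093] → [-0.7478, -0.5567, -0.5269, -0.6111, 0.0750, 0.7880]
J4: z=[0.4748, 0.8313, 0.2890] o=[0.0888, 0.3391, 0.0198] → [-1.1021, 0.8534, -0.6439, 0.4748, 0.8313, 0.2890]
J5: z=[0.8789, -0.4649, -0.1067] o=[0.3200, 0.9237, -0.6227] → [0.2338, 0.3996, 0.1849, 0.8789, -0.4649, -0.1067]
J6: z=[0.4690, 0.8016, 0.3709] o=[0.6369, 0.9291, -1.0351] → [-0.0342, 0.2300, -0.4539, 0.4690, 0.8016, 0.3709]
V = J·q̇ = [1.9264, -1.3226, 0.7089, -0.2727, -1.3227, -0.8210]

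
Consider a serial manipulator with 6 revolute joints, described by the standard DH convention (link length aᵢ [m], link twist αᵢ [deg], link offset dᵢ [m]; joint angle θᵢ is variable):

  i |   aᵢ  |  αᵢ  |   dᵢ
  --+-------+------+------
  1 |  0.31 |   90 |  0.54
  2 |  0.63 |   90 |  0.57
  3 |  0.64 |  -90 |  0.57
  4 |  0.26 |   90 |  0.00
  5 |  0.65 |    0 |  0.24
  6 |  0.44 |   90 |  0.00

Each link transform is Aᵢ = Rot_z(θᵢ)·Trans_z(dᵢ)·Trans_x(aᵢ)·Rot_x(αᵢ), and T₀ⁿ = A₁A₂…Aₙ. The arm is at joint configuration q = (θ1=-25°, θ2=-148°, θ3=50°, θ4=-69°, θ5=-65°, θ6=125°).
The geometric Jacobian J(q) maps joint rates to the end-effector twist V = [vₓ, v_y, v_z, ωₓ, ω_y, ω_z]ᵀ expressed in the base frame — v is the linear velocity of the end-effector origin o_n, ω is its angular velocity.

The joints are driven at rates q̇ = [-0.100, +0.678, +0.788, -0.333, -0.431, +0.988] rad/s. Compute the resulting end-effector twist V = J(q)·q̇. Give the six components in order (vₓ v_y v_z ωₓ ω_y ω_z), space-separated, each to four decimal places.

o_n = [-1.7249, -0.2572, 1.0417]
J₁: ẑ×o_n = [0.2572, -1.7249, 0.0000], ω = ẑ
J2: z=[-0.4226, -0.9063, 0.0000] o=[0.2810, -0.1310, 0.5400] → [-0.4547, 0.2120, -1.7646, -0.4226, -0.9063, 0.0000]
J3: z=[-0.4803, 0.2240, 0.8480] o=[-0.4442, -0.4218, 0.2062] → [0.0475, -0.6848, 0.2078, -0.4803, 0.2240, 0.8480]
J4: z=[0.3171, -0.8571, 0.4059] o=[-1.2413, -0.5911, 0.4715] → [-0.6242, -0.3771, -0.3086, 0.3171, -0.8571, 0.4059]
J5: z=[0.5914, 0.5133, 0.6219] o=[-1.4341, -0.5799, 0.6456] → [0.0026, -0.4151, 0.3401, 0.5914, 0.5133, 0.6219]
J6: z=[0.5914, 0.5133, 0.6219] o=[-1.6826, 0.0600, 0.7397] → [0.3523, -0.2049, -0.1659, 0.5914, 0.5133, 0.6219]
V = J·q̇ = [0.2582, -0.1213, -1.2404, -0.4412, 0.1333, 0.7795]

0.2582 -0.1213 -1.2404 -0.4412 0.1333 0.7795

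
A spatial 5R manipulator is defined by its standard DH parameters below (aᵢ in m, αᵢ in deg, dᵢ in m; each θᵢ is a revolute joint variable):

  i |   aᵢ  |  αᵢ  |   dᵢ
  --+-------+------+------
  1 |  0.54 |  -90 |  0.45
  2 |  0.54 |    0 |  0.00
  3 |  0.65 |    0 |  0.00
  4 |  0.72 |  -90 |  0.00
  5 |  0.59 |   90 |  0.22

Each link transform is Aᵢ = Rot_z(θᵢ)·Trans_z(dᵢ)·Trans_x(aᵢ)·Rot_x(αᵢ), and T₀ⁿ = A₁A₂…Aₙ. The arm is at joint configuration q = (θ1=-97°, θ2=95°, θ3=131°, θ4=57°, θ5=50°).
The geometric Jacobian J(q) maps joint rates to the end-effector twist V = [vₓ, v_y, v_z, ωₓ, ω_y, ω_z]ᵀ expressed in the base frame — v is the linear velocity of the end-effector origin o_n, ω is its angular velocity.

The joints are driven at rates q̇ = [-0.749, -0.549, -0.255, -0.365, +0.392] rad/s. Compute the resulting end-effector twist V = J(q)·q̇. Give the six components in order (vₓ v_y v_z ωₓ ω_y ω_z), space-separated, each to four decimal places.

o_n = [-0.5099, -0.4442, 1.4012]
J₁: ẑ×o_n = [0.4442, -0.5099, 0.0000], ω = ẑ
J2: z=[0.9925, -0.1219, 0.0000] o=[-0.0658, -0.5360, 0.4500] → [-0.1159, -0.9441, 0.0370, 0.9925, -0.1219, 0.0000]
J3: z=[0.9925, -0.1219, 0.0000] o=[-0.0601, -0.4893, -0.0879] → [-0.1815, -1.4781, -0.0101, 0.9925, -0.1219, 0.0000]
J4: z=[0.9925, -0.1219, 0.0000] o=[-0.0050, -0.0411, 0.3796] → [-0.1245, -1.0140, -0.4616, 0.9925, -0.1219, 0.0000]
J5: z=[-0.1187, -0.9671, -0.2250] o=[-0.0248, -0.2019, 1.0812] → [-0.3640, 0.1471, -0.4404, -0.1187, -0.9671, -0.2250]
V = J·q̇ = [-0.3201, 1.7049, -0.0218, -1.2068, -0.2366, -0.8372]

-0.3201 1.7049 -0.0218 -1.2068 -0.2366 -0.8372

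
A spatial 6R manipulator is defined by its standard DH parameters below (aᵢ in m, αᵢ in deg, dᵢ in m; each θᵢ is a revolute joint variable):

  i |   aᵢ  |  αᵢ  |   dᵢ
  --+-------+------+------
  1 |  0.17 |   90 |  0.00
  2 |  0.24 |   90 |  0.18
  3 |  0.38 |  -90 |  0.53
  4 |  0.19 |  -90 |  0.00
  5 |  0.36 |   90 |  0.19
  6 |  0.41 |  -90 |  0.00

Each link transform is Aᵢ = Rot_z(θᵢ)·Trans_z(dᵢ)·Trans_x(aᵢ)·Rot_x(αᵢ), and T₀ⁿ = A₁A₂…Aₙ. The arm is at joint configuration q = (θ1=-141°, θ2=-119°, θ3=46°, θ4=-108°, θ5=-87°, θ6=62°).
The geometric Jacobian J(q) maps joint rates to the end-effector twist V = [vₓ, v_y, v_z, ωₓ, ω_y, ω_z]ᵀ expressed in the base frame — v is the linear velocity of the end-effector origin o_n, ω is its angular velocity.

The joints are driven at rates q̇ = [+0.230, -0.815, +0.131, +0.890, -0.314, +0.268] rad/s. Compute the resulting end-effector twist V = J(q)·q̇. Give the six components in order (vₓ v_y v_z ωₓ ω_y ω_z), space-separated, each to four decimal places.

o_n = [-0.0879, 1.4287, 0.0691]
J₁: ẑ×o_n = [-1.4287, -0.0879, 0.0000], ω = ẑ
J2: z=[-0.6293, 0.7771, 0.0000] o=[-0.1321, -0.1070, 0.0000] → [0.0537, 0.0435, -1.0008, -0.6293, 0.7771, 0.0000]
J3: z=[0.6797, 0.5504, 0.4848] o=[-0.1550, 0.1061, -0.2099] → [-0.4876, -0.1571, 0.8620, 0.6797, 0.5504, 0.4848]
J4: z=[-0.7082, 0.3204, 0.6291] o=[0.1327, 0.6908, -0.1838] → [-0.3832, 0.0403, -0.4519, -0.7082, 0.3204, 0.6291]
J5: z=[0.0284, 0.9033, -0.4280] o=[0.2667, 0.7450, -0.0606] → [0.4097, 0.1481, 0.3398, 0.0284, 0.9033, -0.4280]
J6: z=[-0.7415, -0.2681, -0.6150] o=[0.0308, 1.0372, 0.0965] → [0.2481, 0.0526, -0.3221, -0.7415, -0.2681, -0.6150]
V = J·q̇ = [-0.8394, -0.0727, 0.3334, -0.2360, -0.6316, 0.8230]

-0.8394 -0.0727 0.3334 -0.2360 -0.6316 0.8230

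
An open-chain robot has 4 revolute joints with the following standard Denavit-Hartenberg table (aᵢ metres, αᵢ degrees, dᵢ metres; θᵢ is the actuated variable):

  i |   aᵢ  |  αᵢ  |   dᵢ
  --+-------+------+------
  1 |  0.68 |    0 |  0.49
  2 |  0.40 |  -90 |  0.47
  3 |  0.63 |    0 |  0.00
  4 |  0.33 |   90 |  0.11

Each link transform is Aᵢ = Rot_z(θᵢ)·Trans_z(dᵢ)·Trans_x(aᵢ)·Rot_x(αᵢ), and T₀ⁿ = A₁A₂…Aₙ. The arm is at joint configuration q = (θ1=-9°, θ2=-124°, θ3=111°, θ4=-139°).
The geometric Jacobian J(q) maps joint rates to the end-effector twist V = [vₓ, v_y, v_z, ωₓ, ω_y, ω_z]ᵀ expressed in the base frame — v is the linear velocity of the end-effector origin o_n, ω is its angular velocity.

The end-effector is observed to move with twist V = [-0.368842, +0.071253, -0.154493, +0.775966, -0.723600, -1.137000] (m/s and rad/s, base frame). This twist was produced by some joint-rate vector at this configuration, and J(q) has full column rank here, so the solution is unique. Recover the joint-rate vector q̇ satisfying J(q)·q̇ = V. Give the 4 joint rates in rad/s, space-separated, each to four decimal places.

o_n = [0.4345, -0.5219, 0.5268]
J₁: ẑ×o_n = [0.5219, 0.4345, -0.0000], ω = ẑ
J2: z=[0.0000, 0.0000, 1.0000] o=[0.6716, -0.1064, 0.4900] → [0.4155, -0.2371, 0.0000, 0.0000, 0.0000, 1.0000]
J3: z=[0.7314, -0.6820, 0.0000] o=[0.3988, -0.3989, 0.9600] → [0.2955, 0.3168, -0.0656, 0.7314, -0.6820, 0.0000]
J4: z=[0.7314, -0.6820, 0.0000] o=[0.5528, -0.2338, 0.3718] → [-0.1057, -0.1133, -0.2914, 0.7314, -0.6820, 0.0000]
q̇ = J⁺·V = [-0.5550, -0.5820, 0.6850, 0.3760]

-0.5550 -0.5820 0.6850 0.3760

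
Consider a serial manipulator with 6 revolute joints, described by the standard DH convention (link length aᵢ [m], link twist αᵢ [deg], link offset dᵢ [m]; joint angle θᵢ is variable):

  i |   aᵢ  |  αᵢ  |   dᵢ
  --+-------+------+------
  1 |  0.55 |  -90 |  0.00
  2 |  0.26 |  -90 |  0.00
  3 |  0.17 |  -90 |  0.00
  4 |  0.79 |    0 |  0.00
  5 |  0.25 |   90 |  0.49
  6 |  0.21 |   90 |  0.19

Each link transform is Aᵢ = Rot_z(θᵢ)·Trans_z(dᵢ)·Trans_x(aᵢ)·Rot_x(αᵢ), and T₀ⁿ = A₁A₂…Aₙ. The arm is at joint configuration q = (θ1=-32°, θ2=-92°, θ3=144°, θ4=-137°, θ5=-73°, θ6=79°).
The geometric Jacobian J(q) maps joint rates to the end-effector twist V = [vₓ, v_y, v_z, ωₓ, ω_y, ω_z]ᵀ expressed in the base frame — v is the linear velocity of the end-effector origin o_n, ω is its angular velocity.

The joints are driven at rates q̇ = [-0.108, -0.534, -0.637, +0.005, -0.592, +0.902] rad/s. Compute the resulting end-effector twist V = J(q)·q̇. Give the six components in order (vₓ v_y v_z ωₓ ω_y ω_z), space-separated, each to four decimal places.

o_n = [1.1257, 0.3516, 0.3149]
J₁: ẑ×o_n = [-0.3516, 1.1257, 0.0000], ω = ẑ
J2: z=[0.5299, 0.8480, 0.0000] o=[0.4664, -0.2915, 0.0000] → [0.2670, -0.1669, -0.2183, 0.5299, 0.8480, 0.0000]
J3: z=[0.8475, -0.5296, 0.0349] o=[0.4587, -0.2866, 0.2598] → [-0.0514, -0.0234, 0.8941, 0.8475, -0.5296, 0.0349]
J4: z=[0.4461, 0.6752, -0.5874] o=[0.4099, -0.3739, 0.1224] → [0.5562, -0.5064, -0.1597, 0.4461, 0.6752, -0.5874]
J5: z=[0.4461, 0.6752, -0.5874] o=[1.0326, -0.3626, 0.6083] → [0.2214, 0.0762, 0.2558, 0.4461, 0.6752, -0.5874]
J6: z=[-0.8778, 0.2019, -0.4345] o=[1.2075, 0.1456, 0.4912] → [0.0539, -0.1192, -0.1643, -0.8778, 0.2019, -0.4345]
V = J·q̇ = [-0.1515, -0.1727, -0.7534, -1.8765, -0.3297, -0.1773]

-0.1515 -0.1727 -0.7534 -1.8765 -0.3297 -0.1773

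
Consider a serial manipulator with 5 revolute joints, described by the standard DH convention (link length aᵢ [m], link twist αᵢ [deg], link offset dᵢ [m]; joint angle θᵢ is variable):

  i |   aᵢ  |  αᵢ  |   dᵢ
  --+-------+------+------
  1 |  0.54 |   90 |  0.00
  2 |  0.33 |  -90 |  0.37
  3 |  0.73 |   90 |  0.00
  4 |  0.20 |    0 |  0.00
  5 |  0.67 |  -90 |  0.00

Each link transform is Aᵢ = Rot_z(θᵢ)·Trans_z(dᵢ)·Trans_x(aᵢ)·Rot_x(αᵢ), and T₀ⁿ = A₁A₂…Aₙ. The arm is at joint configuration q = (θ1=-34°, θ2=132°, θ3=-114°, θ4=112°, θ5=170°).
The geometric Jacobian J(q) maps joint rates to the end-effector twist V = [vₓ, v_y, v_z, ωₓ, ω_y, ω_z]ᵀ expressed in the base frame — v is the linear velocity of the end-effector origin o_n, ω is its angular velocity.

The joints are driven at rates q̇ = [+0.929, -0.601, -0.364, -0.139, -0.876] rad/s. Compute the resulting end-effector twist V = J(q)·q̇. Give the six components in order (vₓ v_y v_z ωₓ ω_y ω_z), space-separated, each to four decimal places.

o_n = [0.1207, -1.4030, 0.3196]
J₁: ẑ×o_n = [1.4030, 0.1207, -0.0000], ω = ẑ
J2: z=[-0.5592, -0.8290, 0.0000] o=[0.4477, -0.3020, 0.0000] → [-0.2649, 0.1787, 0.3446, -0.5592, -0.8290, 0.0000]
J3: z=[-0.6161, 0.4156, -0.6691] o=[0.0577, -0.4852, 0.2452] → [-0.5832, 0.0037, 0.5393, -0.6161, 0.4156, -0.6691]
J4: z=[0.7342, -0.0046, -0.6789] o=[-0.1505, -1.1492, 0.0246] → [-0.1737, -0.4007, -0.1851, 0.7342, -0.0046, -0.6789]
J5: z=[0.7342, -0.0046, -0.6789] o=[-0.2434, -1.0040, -0.0769] → [-0.2727, -0.5382, -0.2913, 0.7342, -0.0046, -0.6789]
V = J·q̇ = [1.9380, 0.5305, -0.1225, -0.1849, 0.3517, 1.8616]

1.9380 0.5305 -0.1225 -0.1849 0.3517 1.8616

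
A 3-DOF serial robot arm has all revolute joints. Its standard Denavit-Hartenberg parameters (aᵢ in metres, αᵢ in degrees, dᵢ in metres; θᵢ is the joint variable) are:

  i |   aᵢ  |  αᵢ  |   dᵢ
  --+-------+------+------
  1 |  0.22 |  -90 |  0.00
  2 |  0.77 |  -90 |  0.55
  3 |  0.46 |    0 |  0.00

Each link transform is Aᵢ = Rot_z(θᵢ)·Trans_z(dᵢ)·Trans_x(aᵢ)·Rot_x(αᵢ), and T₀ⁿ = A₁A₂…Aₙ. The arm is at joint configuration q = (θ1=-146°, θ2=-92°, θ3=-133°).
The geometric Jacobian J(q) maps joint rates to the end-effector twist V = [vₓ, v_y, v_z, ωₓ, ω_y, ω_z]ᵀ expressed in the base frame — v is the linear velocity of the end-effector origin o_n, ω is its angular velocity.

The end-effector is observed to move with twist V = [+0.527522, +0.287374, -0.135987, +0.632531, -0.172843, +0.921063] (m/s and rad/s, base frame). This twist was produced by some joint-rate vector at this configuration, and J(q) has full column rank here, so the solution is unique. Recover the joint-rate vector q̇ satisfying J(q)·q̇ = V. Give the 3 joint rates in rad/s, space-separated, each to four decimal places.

o_n = [0.3265, -0.8490, 0.4560]
J₁: ẑ×o_n = [0.8490, 0.3265, -0.0000], ω = ẑ
J2: z=[0.5592, -0.8290, 0.0000] o=[-0.1824, -0.1230, 0.0000] → [-0.3780, -0.2550, 0.0159, 0.5592, -0.8290, 0.0000]
J3: z=[-0.8285, -0.5589, 0.0349] o=[0.1474, -0.5640, 0.7695] → [0.1852, -0.2535, 0.3362, -0.8285, -0.5589, 0.0349]
q̇ = J⁺·V = [0.9360, 0.4970, -0.4280]

0.9360 0.4970 -0.4280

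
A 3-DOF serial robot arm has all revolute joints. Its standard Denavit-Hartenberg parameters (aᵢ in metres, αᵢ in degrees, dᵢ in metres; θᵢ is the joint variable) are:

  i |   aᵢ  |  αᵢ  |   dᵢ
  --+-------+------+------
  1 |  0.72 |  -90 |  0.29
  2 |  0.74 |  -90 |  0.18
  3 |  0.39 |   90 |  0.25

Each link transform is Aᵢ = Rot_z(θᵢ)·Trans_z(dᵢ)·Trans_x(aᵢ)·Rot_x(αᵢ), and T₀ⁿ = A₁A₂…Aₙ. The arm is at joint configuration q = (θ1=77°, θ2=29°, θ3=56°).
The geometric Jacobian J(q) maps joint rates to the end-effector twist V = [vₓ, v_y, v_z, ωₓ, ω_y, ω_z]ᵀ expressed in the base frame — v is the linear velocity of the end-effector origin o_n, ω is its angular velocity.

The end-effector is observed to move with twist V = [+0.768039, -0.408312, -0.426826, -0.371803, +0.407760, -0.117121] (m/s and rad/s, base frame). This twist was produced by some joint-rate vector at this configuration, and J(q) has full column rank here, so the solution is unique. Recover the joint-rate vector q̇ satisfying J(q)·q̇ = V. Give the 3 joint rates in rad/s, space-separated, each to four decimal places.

-0.6830 0.4540 -0.6470

o_n = [0.4629, 1.3677, -0.3931]
J₁: ẑ×o_n = [-1.3677, 0.4629, 0.0000], ω = ẑ
J2: z=[-0.9744, 0.2250, 0.0000] o=[0.1620, 0.7015, 0.2900] → [-0.1537, -0.6656, -0.7168, -0.9744, 0.2250, 0.0000]
J3: z=[-0.1091, -0.4724, -0.8746] o=[0.1322, 1.3727, -0.0688] → [0.1489, -0.3246, 0.1568, -0.1091, -0.4724, -0.8746]
q̇ = J⁺·V = [-0.6830, 0.4540, -0.6470]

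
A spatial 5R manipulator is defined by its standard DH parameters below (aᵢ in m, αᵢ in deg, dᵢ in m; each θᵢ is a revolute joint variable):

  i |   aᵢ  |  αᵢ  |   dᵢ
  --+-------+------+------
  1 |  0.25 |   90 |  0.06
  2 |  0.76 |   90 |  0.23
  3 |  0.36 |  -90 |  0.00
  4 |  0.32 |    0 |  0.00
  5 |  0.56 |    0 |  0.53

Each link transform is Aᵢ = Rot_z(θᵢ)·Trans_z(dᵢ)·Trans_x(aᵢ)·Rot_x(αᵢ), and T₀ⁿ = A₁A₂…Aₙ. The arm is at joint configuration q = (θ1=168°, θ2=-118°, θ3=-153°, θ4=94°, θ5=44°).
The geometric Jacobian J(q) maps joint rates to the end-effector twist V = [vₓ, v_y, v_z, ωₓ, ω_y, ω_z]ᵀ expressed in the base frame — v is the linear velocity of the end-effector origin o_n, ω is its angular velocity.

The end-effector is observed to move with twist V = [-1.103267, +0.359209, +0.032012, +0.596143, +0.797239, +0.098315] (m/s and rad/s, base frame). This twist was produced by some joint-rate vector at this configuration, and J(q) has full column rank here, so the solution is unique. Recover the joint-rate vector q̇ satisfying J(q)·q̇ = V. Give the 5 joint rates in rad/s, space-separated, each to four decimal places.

o_n = [-0.3952, -0.1272, -1.2110]
J₁: ẑ×o_n = [0.1272, -0.3952, 0.0000], ω = ẑ
J2: z=[0.2079, 0.9781, 0.0000] o=[-0.2445, 0.0520, 0.0600] → [-1.2432, 0.2643, 0.1101, 0.2079, 0.9781, 0.0000]
J3: z=[0.8637, -0.1836, 0.4695] o=[0.1523, 0.2028, -0.6110] → [0.2651, 0.2611, -0.3855, 0.8637, -0.1836, 0.4695]
J4: z=[0.0232, -0.9158, -0.4008] o=[-0.0290, 0.0742, -0.3278] → [0.7281, 0.1673, -0.3401, 0.0232, -0.9158, -0.4008]
J5: z=[0.0232, -0.9158, -0.4008] o=[-0.2934, 0.1408, -0.4952] → [0.5481, 0.0574, -0.0994, 0.0232, -0.9158, -0.4008]
q̇ = J⁺·V = [-0.1200, 0.9100, 0.4710, -0.4740, 0.4810]

-0.1200 0.9100 0.4710 -0.4740 0.4810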